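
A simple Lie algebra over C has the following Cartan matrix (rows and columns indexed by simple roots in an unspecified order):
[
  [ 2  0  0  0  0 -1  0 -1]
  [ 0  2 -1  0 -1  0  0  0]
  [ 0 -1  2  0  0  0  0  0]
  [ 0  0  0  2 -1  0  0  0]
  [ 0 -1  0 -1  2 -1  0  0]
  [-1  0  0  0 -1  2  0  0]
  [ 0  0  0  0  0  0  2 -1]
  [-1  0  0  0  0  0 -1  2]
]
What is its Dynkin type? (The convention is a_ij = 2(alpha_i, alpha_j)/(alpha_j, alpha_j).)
The matrix has rank 8 with 2's on the diagonal. Reading the off-diagonal entries as Dynkin edges (a single edge where a_ij = a_ji = -1; a double or triple edge where a_ij * a_ji = 2 or 3), the diagram is a chain of 7 nodes with one extra node attached to the third node from one end (E_8). One simple-root ordering that puts it in standard form is (alpha_3, alpha_4, alpha_2, alpha_5, alpha_6, alpha_1, alpha_8, alpha_7). So the algebra is type E_8.

E_8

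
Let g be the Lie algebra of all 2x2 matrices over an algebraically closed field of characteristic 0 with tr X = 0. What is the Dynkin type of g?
A1

This is sl(2), which has dimension 2^2 - 1 = 3 and rank 2 - 1 = 1 (a Cartan subalgebra is the diagonal traceless matrices). In the classification of classical Lie algebras, the special linear algebra sl(n+1) has type A_n; here n = 1, so the Dynkin diagram is a chain of 1 nodes with single edges (A_1). Hence the type is A_1.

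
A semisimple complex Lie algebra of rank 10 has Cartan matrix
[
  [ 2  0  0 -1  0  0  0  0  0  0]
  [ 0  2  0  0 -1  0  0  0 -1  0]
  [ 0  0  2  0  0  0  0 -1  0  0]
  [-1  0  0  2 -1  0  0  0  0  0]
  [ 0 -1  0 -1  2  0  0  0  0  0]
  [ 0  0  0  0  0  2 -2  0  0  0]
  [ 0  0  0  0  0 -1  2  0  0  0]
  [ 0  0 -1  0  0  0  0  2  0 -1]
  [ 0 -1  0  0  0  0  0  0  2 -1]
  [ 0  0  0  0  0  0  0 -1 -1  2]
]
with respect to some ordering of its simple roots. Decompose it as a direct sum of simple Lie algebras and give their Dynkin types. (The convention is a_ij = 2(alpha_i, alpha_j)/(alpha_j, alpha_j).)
A_8 + B_2

The diagram associated to this matrix has two connected components: the simple roots {alpha_1, alpha_2, alpha_3, alpha_4, alpha_5, alpha_8, alpha_9, alpha_10} form a chain of 8 nodes with single edges (A_8), and {alpha_6, alpha_7} form a chain of 2 nodes with a double edge at one end; the terminal node there is the unique short simple root (B_2). A semisimple Lie algebra decomposes uniquely as the direct sum of simple ideals, one per connected component of its Dynkin diagram, so g ≅ A_8 ⊕ B_2 (dimension 80 + 10 = 90).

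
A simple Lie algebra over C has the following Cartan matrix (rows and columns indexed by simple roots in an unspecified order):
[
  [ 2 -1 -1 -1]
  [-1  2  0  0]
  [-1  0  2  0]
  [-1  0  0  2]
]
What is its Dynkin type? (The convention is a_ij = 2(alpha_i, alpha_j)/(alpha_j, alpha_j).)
The matrix has rank 4 with 2's on the diagonal. Reading the off-diagonal entries as Dynkin edges (a single edge where a_ij = a_ji = -1; a double or triple edge where a_ij * a_ji = 2 or 3), the diagram is a chain of 2 nodes with a fork of two nodes at one end (D_4). One simple-root ordering that puts it in standard form is (alpha_2, alpha_1, alpha_3, alpha_4). So the algebra is type D_4, i.e. so(8).

type D_4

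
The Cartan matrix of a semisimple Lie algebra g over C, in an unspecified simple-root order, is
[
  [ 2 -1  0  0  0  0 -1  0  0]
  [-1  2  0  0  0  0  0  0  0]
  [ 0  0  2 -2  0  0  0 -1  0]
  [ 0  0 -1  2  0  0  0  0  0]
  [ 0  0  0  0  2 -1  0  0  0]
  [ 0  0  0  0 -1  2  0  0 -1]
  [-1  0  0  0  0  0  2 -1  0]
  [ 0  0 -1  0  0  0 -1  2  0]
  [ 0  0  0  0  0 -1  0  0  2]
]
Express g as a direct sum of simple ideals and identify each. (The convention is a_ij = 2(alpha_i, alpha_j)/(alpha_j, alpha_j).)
The diagram associated to this matrix has two connected components: the simple roots {alpha_5, alpha_6, alpha_9} form a chain of 3 nodes with single edges (A_3), and {alpha_1, alpha_2, alpha_3, alpha_4, alpha_7, alpha_8} form a chain of 6 nodes with a double edge at one end; the terminal node there is the unique short simple root (B_6). A semisimple Lie algebra decomposes uniquely as the direct sum of simple ideals, one per connected component of its Dynkin diagram, so g ≅ A_3 ⊕ B_6 (dimension 15 + 78 = 93).

type A_3 ⊕ type B_6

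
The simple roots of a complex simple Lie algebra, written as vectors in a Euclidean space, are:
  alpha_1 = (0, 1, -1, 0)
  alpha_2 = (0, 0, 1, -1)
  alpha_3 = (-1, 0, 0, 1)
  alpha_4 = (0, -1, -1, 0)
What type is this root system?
D_4

Compute the Cartan integers a_ij = 2(alpha_i, alpha_j)/(alpha_j, alpha_j); the resulting 4x4 Cartan matrix is
[[2, -1, 0, 0], [-1, 2, -1, -1], [0, -1, 2, 0], [0, -1, 0, 2]].
All simple roots have the same length, so the diagram is simply laced. The associated Dynkin diagram is a chain of 2 nodes with a fork of two nodes at one end (D_4), so the type is D_4 (the algebra so(8)).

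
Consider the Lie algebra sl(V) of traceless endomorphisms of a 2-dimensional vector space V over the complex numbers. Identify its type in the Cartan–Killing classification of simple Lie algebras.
This is sl(2), which has dimension 2^2 - 1 = 3 and rank 2 - 1 = 1 (a Cartan subalgebra is the diagonal traceless matrices). In the classification of classical Lie algebras, the special linear algebra sl(n+1) has type A_n; here n = 1, so the Dynkin diagram is a chain of 1 nodes with single edges (A_1). Hence the type is A_1.

A1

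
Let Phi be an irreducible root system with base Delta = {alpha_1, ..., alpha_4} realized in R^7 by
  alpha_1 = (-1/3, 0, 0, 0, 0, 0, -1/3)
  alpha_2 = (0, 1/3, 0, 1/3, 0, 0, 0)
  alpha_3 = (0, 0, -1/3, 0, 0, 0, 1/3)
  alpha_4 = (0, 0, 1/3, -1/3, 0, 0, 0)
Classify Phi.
Compute the Cartan integers a_ij = 2(alpha_i, alpha_j)/(alpha_j, alpha_j); the resulting 4x4 Cartan matrix is
[[2, 0, -1, 0], [0, 2, 0, -1], [-1, 0, 2, -1], [0, -1, -1, 2]].
All simple roots have the same length, so the diagram is simply laced. The associated Dynkin diagram is a chain of 4 nodes with single edges (A_4), so the type is A_4 (the algebra sl(5)).

type A_4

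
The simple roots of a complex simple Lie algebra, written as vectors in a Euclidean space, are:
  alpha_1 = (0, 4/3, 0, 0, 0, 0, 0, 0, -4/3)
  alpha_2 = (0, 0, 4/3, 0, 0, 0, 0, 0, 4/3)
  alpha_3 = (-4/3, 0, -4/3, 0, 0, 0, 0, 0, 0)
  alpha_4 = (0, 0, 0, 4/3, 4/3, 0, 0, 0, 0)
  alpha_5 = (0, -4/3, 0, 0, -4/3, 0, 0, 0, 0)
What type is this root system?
Compute the Cartan integers a_ij = 2(alpha_i, alpha_j)/(alpha_j, alpha_j); the resulting 5x5 Cartan matrix is
[[2, -1, 0, 0, -1], [-1, 2, -1, 0, 0], [0, -1, 2, 0, 0], [0, 0, 0, 2, -1], [-1, 0, 0, -1, 2]].
All simple roots have the same length, so the diagram is simply laced. The associated Dynkin diagram is a chain of 5 nodes with single edges (A_5), so the type is A_5 (the algebra sl(6)).

type A_5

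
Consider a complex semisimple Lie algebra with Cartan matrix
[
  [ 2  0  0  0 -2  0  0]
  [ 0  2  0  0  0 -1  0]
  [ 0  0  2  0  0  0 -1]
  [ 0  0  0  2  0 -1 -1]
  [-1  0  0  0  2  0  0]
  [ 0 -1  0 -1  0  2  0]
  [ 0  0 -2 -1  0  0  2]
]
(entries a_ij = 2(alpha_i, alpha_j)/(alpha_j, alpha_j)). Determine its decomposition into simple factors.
type B_2 ⊕ type B_5

The diagram associated to this matrix has two connected components: the simple roots {alpha_1, alpha_5} form a chain of 2 nodes with a double edge at one end; the terminal node there is the unique short simple root (B_2), and {alpha_2, alpha_3, alpha_4, alpha_6, alpha_7} form a chain of 5 nodes with a double edge at one end; the terminal node there is the unique short simple root (B_5). A semisimple Lie algebra decomposes uniquely as the direct sum of simple ideals, one per connected component of its Dynkin diagram, so g ≅ B_2 ⊕ B_5 (dimension 10 + 55 = 65).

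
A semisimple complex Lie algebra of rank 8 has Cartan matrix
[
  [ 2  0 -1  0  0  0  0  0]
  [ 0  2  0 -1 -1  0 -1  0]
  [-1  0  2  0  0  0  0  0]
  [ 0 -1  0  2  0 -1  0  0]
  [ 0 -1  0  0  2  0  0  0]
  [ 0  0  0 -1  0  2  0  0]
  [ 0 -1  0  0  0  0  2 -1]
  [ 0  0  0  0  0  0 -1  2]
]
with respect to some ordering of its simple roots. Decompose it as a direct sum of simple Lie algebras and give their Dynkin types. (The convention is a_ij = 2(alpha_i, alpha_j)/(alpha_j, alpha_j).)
The diagram associated to this matrix has two connected components: the simple roots {alpha_1, alpha_3} form a chain of 2 nodes with single edges (A_2), and {alpha_2, alpha_4, alpha_5, alpha_6, alpha_7, alpha_8} form a chain of 5 nodes with one extra node attached to the third node from one end (E_6). A semisimple Lie algebra decomposes uniquely as the direct sum of simple ideals, one per connected component of its Dynkin diagram, so g ≅ A_2 ⊕ E_6 (dimension 8 + 78 = 86).

A_2 (sl(3)) ⊕ E_6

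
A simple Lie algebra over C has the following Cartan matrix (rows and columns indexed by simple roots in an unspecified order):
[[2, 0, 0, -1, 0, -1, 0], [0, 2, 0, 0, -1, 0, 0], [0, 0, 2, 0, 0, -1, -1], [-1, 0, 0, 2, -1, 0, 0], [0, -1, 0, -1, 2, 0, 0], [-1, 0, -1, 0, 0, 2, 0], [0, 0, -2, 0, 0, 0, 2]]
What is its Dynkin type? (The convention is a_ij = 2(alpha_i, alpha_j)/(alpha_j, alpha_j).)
type C_7

The matrix has rank 7 with 2's on the diagonal. Reading the off-diagonal entries as Dynkin edges (a single edge where a_ij = a_ji = -1; a double or triple edge where a_ij * a_ji = 2 or 3), the diagram is a chain of 7 nodes with a double edge at one end; the terminal node there is the unique long simple root (C_7). One simple-root ordering that puts it in standard form is (alpha_2, alpha_5, alpha_4, alpha_1, alpha_6, alpha_3, alpha_7). So the algebra is type C_7, i.e. sp(14).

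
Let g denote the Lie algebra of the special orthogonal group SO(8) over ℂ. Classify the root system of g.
type D_4

This is so(8) with 8 even, which has dimension 8(8-1)/2 = 28 and rank 8/2 = 4. In the classification of classical Lie algebras, the orthogonal algebra so(2n) in an even number of variables has type D_n; here n = 4, so the Dynkin diagram is a chain of 2 nodes with a fork of two nodes at one end (D_4). Hence the type is D_4.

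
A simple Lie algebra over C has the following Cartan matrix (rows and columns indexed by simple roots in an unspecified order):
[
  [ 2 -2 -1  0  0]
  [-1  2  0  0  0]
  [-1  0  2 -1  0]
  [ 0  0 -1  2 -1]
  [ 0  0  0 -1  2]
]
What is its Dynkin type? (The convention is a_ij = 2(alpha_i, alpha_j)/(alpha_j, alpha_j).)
B_5 (so(11))

The matrix has rank 5 with 2's on the diagonal. Reading the off-diagonal entries as Dynkin edges (a single edge where a_ij = a_ji = -1; a double or triple edge where a_ij * a_ji = 2 or 3), the diagram is a chain of 5 nodes with a double edge at one end; the terminal node there is the unique short simple root (B_5). One simple-root ordering that puts it in standard form is (alpha_5, alpha_4, alpha_3, alpha_1, alpha_2). So the algebra is type B_5, i.e. so(11).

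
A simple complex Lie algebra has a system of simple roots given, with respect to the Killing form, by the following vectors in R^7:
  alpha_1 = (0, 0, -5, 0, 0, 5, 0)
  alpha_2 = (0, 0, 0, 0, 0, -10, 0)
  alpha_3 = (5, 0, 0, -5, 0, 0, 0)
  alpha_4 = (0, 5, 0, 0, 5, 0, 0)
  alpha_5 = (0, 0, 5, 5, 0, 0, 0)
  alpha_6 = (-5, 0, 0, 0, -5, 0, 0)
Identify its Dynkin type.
C6

Compute the Cartan integers a_ij = 2(alpha_i, alpha_j)/(alpha_j, alpha_j); the resulting 6x6 Cartan matrix is
[[2, -1, 0, 0, -1, 0], [-2, 2, 0, 0, 0, 0], [0, 0, 2, 0, -1, -1], [0, 0, 0, 2, 0, -1], [-1, 0, -1, 0, 2, 0], [0, 0, -1, -1, 0, 2]].
The roots have two lengths (squared-length ratio 2:1); the short ones are alpha_{1,3,4,5,6}. The associated Dynkin diagram is a chain of 6 nodes with a double edge at one end; the terminal node there is the unique long simple root (C_6), so the type is C_6 (the algebra sp(12)).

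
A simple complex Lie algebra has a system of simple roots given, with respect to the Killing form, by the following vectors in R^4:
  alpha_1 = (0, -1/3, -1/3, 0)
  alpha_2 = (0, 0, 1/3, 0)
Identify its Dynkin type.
Compute the Cartan integers a_ij = 2(alpha_i, alpha_j)/(alpha_j, alpha_j); the resulting 2x2 Cartan matrix is
[[2, -2], [-1, 2]].
The roots have two lengths (squared-length ratio 2:1); the short ones are alpha_{2}. The associated Dynkin diagram is a chain of 2 nodes with a double edge at one end; the terminal node there is the unique short simple root (B_2), so the type is B_2 (the algebra so(5)).

B_2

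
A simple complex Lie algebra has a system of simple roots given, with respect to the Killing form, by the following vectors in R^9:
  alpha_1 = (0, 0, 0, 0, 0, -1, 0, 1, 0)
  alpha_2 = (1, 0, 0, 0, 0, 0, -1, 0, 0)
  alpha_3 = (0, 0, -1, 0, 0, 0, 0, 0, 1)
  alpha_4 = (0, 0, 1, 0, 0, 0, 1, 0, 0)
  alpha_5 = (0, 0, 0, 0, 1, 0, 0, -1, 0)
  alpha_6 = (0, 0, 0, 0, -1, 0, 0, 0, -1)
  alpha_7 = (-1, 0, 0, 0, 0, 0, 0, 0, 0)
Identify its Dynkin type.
Compute the Cartan integers a_ij = 2(alpha_i, alpha_j)/(alpha_j, alpha_j); the resulting 7x7 Cartan matrix is
[[2, 0, 0, 0, -1, 0, 0], [0, 2, 0, -1, 0, 0, -2], [0, 0, 2, -1, 0, -1, 0], [0, -1, -1, 2, 0, 0, 0], [-1, 0, 0, 0, 2, -1, 0], [0, 0, -1, 0, -1, 2, 0], [0, -1, 0, 0, 0, 0, 2]].
The roots have two lengths (squared-length ratio 2:1); the short ones are alpha_{7}. The associated Dynkin diagram is a chain of 7 nodes with a double edge at one end; the terminal node there is the unique short simple root (B_7), so the type is B_7 (the algebra so(15)).

B_7 (so(15))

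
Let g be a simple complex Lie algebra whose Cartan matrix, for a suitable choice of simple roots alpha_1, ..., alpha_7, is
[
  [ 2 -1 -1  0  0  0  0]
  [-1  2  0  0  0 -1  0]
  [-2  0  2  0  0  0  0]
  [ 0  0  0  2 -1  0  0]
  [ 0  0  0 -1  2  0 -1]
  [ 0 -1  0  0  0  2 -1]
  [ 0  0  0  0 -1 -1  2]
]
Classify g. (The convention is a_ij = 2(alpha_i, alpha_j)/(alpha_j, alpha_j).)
The matrix has rank 7 with 2's on the diagonal. Reading the off-diagonal entries as Dynkin edges (a single edge where a_ij = a_ji = -1; a double or triple edge where a_ij * a_ji = 2 or 3), the diagram is a chain of 7 nodes with a double edge at one end; the terminal node there is the unique long simple root (C_7). One simple-root ordering that puts it in standard form is (alpha_4, alpha_5, alpha_7, alpha_6, alpha_2, alpha_1, alpha_3). So the algebra is type C_7, i.e. sp(14).

C_7 (sp(14))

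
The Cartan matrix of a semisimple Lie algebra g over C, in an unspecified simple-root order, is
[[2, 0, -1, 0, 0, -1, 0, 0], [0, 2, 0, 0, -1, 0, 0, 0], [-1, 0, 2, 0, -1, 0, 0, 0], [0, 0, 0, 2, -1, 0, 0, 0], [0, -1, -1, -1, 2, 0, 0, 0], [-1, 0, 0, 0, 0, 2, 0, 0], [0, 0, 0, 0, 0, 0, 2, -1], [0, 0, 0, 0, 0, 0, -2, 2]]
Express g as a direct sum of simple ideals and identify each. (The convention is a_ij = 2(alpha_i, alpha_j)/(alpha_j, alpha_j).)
B_2 ⊕ D_6

The diagram associated to this matrix has two connected components: the simple roots {alpha_7, alpha_8} form a chain of 2 nodes with a double edge at one end; the terminal node there is the unique short simple root (B_2), and {alpha_1, alpha_2, alpha_3, alpha_4, alpha_5, alpha_6} form a chain of 4 nodes with a fork of two nodes at one end (D_6). A semisimple Lie algebra decomposes uniquely as the direct sum of simple ideals, one per connected component of its Dynkin diagram, so g ≅ B_2 ⊕ D_6 (dimension 10 + 66 = 76).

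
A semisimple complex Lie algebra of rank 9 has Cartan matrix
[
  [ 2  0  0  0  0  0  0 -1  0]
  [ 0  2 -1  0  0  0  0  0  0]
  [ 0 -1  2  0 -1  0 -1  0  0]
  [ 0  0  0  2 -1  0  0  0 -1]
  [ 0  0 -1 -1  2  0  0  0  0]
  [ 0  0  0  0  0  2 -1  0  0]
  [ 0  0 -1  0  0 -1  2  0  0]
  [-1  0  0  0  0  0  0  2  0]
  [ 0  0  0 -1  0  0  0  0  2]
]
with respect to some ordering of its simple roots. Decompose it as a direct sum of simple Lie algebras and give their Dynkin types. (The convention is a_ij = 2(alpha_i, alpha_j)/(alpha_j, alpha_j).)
type A_2 + type E_7

The diagram associated to this matrix has two connected components: the simple roots {alpha_1, alpha_8} form a chain of 2 nodes with single edges (A_2), and {alpha_2, alpha_3, alpha_4, alpha_5, alpha_6, alpha_7, alpha_9} form a chain of 6 nodes with one extra node attached to the third node from one end (E_7). A semisimple Lie algebra decomposes uniquely as the direct sum of simple ideals, one per connected component of its Dynkin diagram, so g ≅ A_2 ⊕ E_7 (dimension 8 + 133 = 141).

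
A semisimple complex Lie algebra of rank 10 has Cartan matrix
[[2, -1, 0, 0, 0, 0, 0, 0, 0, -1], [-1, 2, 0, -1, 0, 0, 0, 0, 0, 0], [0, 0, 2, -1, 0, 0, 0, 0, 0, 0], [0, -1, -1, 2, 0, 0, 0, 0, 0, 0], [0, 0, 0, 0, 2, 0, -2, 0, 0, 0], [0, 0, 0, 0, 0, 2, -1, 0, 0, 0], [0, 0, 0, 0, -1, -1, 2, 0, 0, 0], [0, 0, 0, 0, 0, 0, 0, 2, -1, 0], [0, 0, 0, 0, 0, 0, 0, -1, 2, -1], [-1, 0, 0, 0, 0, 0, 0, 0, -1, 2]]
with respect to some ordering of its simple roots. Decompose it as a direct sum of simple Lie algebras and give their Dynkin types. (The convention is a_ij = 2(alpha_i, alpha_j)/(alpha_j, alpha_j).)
The diagram associated to this matrix has two connected components: the simple roots {alpha_1, alpha_2, alpha_3, alpha_4, alpha_8, alpha_9, alpha_10} form a chain of 7 nodes with single edges (A_7), and {alpha_5, alpha_6, alpha_7} form a chain of 3 nodes with a double edge at one end; the terminal node there is the unique long simple root (C_3). A semisimple Lie algebra decomposes uniquely as the direct sum of simple ideals, one per connected component of its Dynkin diagram, so g ≅ A_7 ⊕ C_3 (dimension 63 + 21 = 84).

A_7 (sl(8)) + C_3 (sp(6))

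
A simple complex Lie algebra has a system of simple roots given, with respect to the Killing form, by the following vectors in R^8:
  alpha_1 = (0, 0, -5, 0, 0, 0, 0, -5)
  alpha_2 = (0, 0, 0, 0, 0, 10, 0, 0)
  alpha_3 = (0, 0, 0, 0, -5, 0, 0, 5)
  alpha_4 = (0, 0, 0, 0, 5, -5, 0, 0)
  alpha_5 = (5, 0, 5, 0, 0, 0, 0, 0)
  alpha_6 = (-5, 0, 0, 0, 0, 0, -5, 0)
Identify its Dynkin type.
Compute the Cartan integers a_ij = 2(alpha_i, alpha_j)/(alpha_j, alpha_j); the resulting 6x6 Cartan matrix is
[[2, 0, -1, 0, -1, 0], [0, 2, 0, -2, 0, 0], [-1, 0, 2, -1, 0, 0], [0, -1, -1, 2, 0, 0], [-1, 0, 0, 0, 2, -1], [0, 0, 0, 0, -1, 2]].
The roots have two lengths (squared-length ratio 2:1); the short ones are alpha_{1,3,4,5,6}. The associated Dynkin diagram is a chain of 6 nodes with a double edge at one end; the terminal node there is the unique long simple root (C_6), so the type is C_6 (the algebra sp(12)).

type C_6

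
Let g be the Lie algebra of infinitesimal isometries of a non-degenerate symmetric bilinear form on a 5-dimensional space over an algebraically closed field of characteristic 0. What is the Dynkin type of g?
B2

This is so(5) with 5 odd, which has dimension 5(5-1)/2 = 10 and rank (5-1)/2 = 2. In the classification of classical Lie algebras, the orthogonal algebra so(2n+1) in an odd number of variables has type B_n; here n = 2, so the Dynkin diagram is a chain of 2 nodes with a double edge at one end; the terminal node there is the unique short simple root (B_2). Hence the type is B_2.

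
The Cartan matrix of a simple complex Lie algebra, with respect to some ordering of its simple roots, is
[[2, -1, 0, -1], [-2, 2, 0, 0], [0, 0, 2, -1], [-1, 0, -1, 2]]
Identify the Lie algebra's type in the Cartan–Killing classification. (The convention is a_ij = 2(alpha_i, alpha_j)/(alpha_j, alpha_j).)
The matrix has rank 4 with 2's on the diagonal. Reading the off-diagonal entries as Dynkin edges (a single edge where a_ij = a_ji = -1; a double or triple edge where a_ij * a_ji = 2 or 3), the diagram is a chain of 4 nodes with a double edge at one end; the terminal node there is the unique long simple root (C_4). One simple-root ordering that puts it in standard form is (alpha_3, alpha_4, alpha_1, alpha_2). So the algebra is type C_4, i.e. sp(8).

C4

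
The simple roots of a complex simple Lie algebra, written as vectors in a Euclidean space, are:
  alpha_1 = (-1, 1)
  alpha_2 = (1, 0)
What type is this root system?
Compute the Cartan integers a_ij = 2(alpha_i, alpha_j)/(alpha_j, alpha_j); the resulting 2x2 Cartan matrix is
[[2, -2], [-1, 2]].
The roots have two lengths (squared-length ratio 2:1); the short ones are alpha_{2}. The associated Dynkin diagram is a chain of 2 nodes with a double edge at one end; the terminal node there is the unique short simple root (B_2), so the type is B_2 (the algebra so(5)).

B_2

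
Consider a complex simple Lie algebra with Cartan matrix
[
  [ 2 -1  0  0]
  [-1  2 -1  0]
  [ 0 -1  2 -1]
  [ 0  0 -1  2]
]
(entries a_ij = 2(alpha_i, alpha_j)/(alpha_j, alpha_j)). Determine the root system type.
A_4 (sl(5))

The matrix has rank 4 with 2's on the diagonal. Reading the off-diagonal entries as Dynkin edges (a single edge where a_ij = a_ji = -1; a double or triple edge where a_ij * a_ji = 2 or 3), the diagram is a chain of 4 nodes with single edges (A_4). One simple-root ordering that puts it in standard form is (alpha_4, alpha_3, alpha_2, alpha_1). So the algebra is type A_4, i.e. sl(5).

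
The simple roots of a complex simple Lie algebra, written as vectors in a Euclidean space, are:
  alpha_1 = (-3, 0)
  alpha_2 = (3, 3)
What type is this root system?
Compute the Cartan integers a_ij = 2(alpha_i, alpha_j)/(alpha_j, alpha_j); the resulting 2x2 Cartan matrix is
[[2, -1], [-2, 2]].
The roots have two lengths (squared-length ratio 2:1); the short ones are alpha_{1}. The associated Dynkin diagram is a chain of 2 nodes with a double edge at one end; the terminal node there is the unique short simple root (B_2), so the type is B_2 (the algebra so(5)).

type B_2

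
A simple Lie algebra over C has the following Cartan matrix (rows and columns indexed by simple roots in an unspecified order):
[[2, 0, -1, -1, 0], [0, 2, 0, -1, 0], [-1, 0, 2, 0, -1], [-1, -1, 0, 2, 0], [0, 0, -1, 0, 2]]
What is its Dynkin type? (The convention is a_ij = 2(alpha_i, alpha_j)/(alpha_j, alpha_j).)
The matrix has rank 5 with 2's on the diagonal. Reading the off-diagonal entries as Dynkin edges (a single edge where a_ij = a_ji = -1; a double or triple edge where a_ij * a_ji = 2 or 3), the diagram is a chain of 5 nodes with single edges (A_5). One simple-root ordering that puts it in standard form is (alpha_2, alpha_4, alpha_1, alpha_3, alpha_5). So the algebra is type A_5, i.e. sl(6).

type A_5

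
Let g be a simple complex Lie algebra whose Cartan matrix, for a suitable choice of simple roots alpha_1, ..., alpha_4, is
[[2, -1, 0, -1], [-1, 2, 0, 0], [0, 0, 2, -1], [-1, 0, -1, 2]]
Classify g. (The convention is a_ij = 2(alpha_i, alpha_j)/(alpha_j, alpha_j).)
The matrix has rank 4 with 2's on the diagonal. Reading the off-diagonal entries as Dynkin edges (a single edge where a_ij = a_ji = -1; a double or triple edge where a_ij * a_ji = 2 or 3), the diagram is a chain of 4 nodes with single edges (A_4). One simple-root ordering that puts it in standard form is (alpha_2, alpha_1, alpha_4, alpha_3). So the algebra is type A_4, i.e. sl(5).

A4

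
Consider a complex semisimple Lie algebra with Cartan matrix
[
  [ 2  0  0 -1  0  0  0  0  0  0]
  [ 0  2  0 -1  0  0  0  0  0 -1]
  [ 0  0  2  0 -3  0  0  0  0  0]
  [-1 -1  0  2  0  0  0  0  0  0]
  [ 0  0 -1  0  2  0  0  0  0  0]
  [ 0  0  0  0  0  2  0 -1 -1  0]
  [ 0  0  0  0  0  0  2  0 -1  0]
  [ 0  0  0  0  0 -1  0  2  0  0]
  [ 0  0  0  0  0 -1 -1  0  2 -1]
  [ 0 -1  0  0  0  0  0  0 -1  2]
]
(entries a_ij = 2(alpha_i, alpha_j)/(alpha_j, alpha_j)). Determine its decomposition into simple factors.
The diagram associated to this matrix has two connected components: the simple roots {alpha_1, alpha_2, alpha_4, alpha_6, alpha_7, alpha_8, alpha_9, alpha_10} form a chain of 7 nodes with one extra node attached to the third node from one end (E_8), and {alpha_3, alpha_5} form two nodes joined by a triple edge (G_2). A semisimple Lie algebra decomposes uniquely as the direct sum of simple ideals, one per connected component of its Dynkin diagram, so g ≅ E_8 ⊕ G_2 (dimension 248 + 14 = 262).

type E_8 + type G_2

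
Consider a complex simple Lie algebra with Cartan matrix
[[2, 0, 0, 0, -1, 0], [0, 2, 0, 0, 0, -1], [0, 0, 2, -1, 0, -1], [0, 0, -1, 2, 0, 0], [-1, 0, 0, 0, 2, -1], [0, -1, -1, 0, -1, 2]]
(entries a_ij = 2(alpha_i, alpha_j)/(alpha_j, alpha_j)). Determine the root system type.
The matrix has rank 6 with 2's on the diagonal. Reading the off-diagonal entries as Dynkin edges (a single edge where a_ij = a_ji = -1; a double or triple edge where a_ij * a_ji = 2 or 3), the diagram is a chain of 5 nodes with one extra node attached to the third node from one end (E_6). One simple-root ordering that puts it in standard form is (alpha_4, alpha_2, alpha_3, alpha_6, alpha_5, alpha_1). So the algebra is type E_6.

E_6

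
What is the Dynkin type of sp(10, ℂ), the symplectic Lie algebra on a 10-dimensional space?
C_5

This is sp(10), which has dimension 10(10+1)/2 = 55 and rank 10/2 = 5. In the classification of classical Lie algebras, the symplectic algebra sp(2n) has type C_n; here n = 5, so the Dynkin diagram is a chain of 5 nodes with a double edge at one end; the terminal node there is the unique long simple root (C_5). Hence the type is C_5.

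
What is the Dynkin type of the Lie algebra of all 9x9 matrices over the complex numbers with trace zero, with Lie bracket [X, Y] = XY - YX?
This is sl(9), which has dimension 9^2 - 1 = 80 and rank 9 - 1 = 8 (a Cartan subalgebra is the diagonal traceless matrices). In the classification of classical Lie algebras, the special linear algebra sl(n+1) has type A_n; here n = 8, so the Dynkin diagram is a chain of 8 nodes with single edges (A_8). Hence the type is A_8.

A8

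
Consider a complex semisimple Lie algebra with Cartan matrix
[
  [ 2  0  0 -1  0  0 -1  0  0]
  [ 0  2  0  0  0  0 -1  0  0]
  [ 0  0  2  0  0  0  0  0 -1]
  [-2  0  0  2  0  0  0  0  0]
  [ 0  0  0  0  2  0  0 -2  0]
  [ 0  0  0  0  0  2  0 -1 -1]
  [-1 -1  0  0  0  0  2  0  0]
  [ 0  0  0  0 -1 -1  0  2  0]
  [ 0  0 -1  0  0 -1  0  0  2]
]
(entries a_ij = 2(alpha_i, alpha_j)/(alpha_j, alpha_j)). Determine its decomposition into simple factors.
The diagram associated to this matrix has two connected components: the simple roots {alpha_1, alpha_2, alpha_4, alpha_7} form a chain of 4 nodes with a double edge at one end; the terminal node there is the unique long simple root (C_4), and {alpha_3, alpha_5, alpha_6, alpha_8, alpha_9} form a chain of 5 nodes with a double edge at one end; the terminal node there is the unique long simple root (C_5). A semisimple Lie algebra decomposes uniquely as the direct sum of simple ideals, one per connected component of its Dynkin diagram, so g ≅ C_4 ⊕ C_5 (dimension 36 + 55 = 91).

C_4 (sp(8)) ⊕ C_5 (sp(10))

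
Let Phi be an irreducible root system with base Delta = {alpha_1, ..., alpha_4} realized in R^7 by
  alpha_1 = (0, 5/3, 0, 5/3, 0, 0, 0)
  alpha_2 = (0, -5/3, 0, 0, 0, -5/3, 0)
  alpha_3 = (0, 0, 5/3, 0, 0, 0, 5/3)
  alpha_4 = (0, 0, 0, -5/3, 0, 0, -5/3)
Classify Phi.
Compute the Cartan integers a_ij = 2(alpha_i, alpha_j)/(alpha_j, alpha_j); the resulting 4x4 Cartan matrix is
[[2, -1, 0, -1], [-1, 2, 0, 0], [0, 0, 2, -1], [-1, 0, -1, 2]].
All simple roots have the same length, so the diagram is simply laced. The associated Dynkin diagram is a chain of 4 nodes with single edges (A_4), so the type is A_4 (the algebra sl(5)).

type A_4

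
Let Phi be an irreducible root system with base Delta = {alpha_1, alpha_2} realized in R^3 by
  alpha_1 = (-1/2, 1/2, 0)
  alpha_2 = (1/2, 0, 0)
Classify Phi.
B2

Compute the Cartan integers a_ij = 2(alpha_i, alpha_j)/(alpha_j, alpha_j); the resulting 2x2 Cartan matrix is
[[2, -2], [-1, 2]].
The roots have two lengths (squared-length ratio 2:1); the short ones are alpha_{2}. The associated Dynkin diagram is a chain of 2 nodes with a double edge at one end; the terminal node there is the unique short simple root (B_2), so the type is B_2 (the algebra so(5)).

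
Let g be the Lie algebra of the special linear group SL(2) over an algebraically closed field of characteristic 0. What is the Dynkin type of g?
A1

This is sl(2), which has dimension 2^2 - 1 = 3 and rank 2 - 1 = 1 (a Cartan subalgebra is the diagonal traceless matrices). In the classification of classical Lie algebras, the special linear algebra sl(n+1) has type A_n; here n = 1, so the Dynkin diagram is a chain of 1 nodes with single edges (A_1). Hence the type is A_1.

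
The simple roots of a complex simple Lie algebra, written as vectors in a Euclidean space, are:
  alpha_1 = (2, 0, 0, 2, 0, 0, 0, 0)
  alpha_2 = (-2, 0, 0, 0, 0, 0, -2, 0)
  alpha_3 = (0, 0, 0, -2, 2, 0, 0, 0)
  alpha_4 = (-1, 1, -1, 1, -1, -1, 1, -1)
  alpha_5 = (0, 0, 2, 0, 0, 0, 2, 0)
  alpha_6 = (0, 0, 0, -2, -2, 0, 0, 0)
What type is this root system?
E6

Compute the Cartan integers a_ij = 2(alpha_i, alpha_j)/(alpha_j, alpha_j); the resulting 6x6 Cartan matrix is
[[2, -1, -1, 0, 0, -1], [-1, 2, 0, 0, -1, 0], [-1, 0, 2, -1, 0, 0], [0, 0, -1, 2, 0, 0], [0, -1, 0, 0, 2, 0], [-1, 0, 0, 0, 0, 2]].
All simple roots have the same length, so the diagram is simply laced. The associated Dynkin diagram is a chain of 5 nodes with one extra node attached to the third node from one end (E_6), so the type is E_6.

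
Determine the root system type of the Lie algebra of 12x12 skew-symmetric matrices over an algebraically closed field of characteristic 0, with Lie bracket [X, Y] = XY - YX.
D_6

This is so(12) with 12 even, which has dimension 12(12-1)/2 = 66 and rank 12/2 = 6. In the classification of classical Lie algebras, the orthogonal algebra so(2n) in an even number of variables has type D_n; here n = 6, so the Dynkin diagram is a chain of 4 nodes with a fork of two nodes at one end (D_6). Hence the type is D_6.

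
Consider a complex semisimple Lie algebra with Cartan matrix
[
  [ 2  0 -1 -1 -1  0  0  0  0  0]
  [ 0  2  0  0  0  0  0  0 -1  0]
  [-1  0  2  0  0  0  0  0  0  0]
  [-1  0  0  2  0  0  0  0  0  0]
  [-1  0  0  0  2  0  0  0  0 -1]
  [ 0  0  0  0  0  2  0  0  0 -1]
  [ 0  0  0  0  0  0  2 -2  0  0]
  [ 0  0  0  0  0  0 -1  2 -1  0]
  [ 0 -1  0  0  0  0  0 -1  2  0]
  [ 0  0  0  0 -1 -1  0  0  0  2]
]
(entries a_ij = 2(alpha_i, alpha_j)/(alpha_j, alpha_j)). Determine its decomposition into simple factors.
type C_4 ⊕ type D_6

The diagram associated to this matrix has two connected components: the simple roots {alpha_2, alpha_7, alpha_8, alpha_9} form a chain of 4 nodes with a double edge at one end; the terminal node there is the unique long simple root (C_4), and {alpha_1, alpha_3, alpha_4, alpha_5, alpha_6, alpha_10} form a chain of 4 nodes with a fork of two nodes at one end (D_6). A semisimple Lie algebra decomposes uniquely as the direct sum of simple ideals, one per connected component of its Dynkin diagram, so g ≅ C_4 ⊕ D_6 (dimension 36 + 66 = 102).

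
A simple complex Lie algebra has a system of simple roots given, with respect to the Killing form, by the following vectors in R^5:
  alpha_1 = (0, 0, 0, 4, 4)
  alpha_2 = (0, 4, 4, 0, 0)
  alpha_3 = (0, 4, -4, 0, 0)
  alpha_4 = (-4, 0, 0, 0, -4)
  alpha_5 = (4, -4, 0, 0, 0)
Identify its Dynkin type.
Compute the Cartan integers a_ij = 2(alpha_i, alpha_j)/(alpha_j, alpha_j); the resulting 5x5 Cartan matrix is
[[2, 0, 0, -1, 0], [0, 2, 0, 0, -1], [0, 0, 2, 0, -1], [-1, 0, 0, 2, -1], [0, -1, -1, -1, 2]].
All simple roots have the same length, so the diagram is simply laced. The associated Dynkin diagram is a chain of 3 nodes with a fork of two nodes at one end (D_5), so the type is D_5 (the algebra so(10)).

D_5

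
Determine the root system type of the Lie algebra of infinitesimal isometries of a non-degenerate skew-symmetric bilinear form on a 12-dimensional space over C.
This is sp(12), which has dimension 12(12+1)/2 = 78 and rank 12/2 = 6. In the classification of classical Lie algebras, the symplectic algebra sp(2n) has type C_n; here n = 6, so the Dynkin diagram is a chain of 6 nodes with a double edge at one end; the terminal node there is the unique long simple root (C_6). Hence the type is C_6.

C_6 (sp(12))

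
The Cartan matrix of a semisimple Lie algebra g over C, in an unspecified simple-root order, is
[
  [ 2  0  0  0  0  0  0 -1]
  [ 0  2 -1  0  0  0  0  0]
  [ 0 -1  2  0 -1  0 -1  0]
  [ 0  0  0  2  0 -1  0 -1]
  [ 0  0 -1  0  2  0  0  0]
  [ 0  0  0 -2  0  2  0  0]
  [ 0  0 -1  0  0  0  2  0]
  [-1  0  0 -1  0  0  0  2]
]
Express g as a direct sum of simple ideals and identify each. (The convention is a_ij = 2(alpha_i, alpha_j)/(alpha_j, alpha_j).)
C4 + D4

The diagram associated to this matrix has two connected components: the simple roots {alpha_1, alpha_4, alpha_6, alpha_8} form a chain of 4 nodes with a double edge at one end; the terminal node there is the unique long simple root (C_4), and {alpha_2, alpha_3, alpha_5, alpha_7} form a chain of 2 nodes with a fork of two nodes at one end (D_4). A semisimple Lie algebra decomposes uniquely as the direct sum of simple ideals, one per connected component of its Dynkin diagram, so g ≅ C_4 ⊕ D_4 (dimension 36 + 28 = 64).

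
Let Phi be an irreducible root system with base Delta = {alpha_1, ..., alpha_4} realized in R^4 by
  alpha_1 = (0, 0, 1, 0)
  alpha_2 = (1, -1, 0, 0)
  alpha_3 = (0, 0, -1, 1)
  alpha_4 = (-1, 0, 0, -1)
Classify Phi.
B_4 (so(9))

Compute the Cartan integers a_ij = 2(alpha_i, alpha_j)/(alpha_j, alpha_j); the resulting 4x4 Cartan matrix is
[[2, 0, -1, 0], [0, 2, 0, -1], [-2, 0, 2, -1], [0, -1, -1, 2]].
The roots have two lengths (squared-length ratio 2:1); the short ones are alpha_{1}. The associated Dynkin diagram is a chain of 4 nodes with a double edge at one end; the terminal node there is the unique short simple root (B_4), so the type is B_4 (the algebra so(9)).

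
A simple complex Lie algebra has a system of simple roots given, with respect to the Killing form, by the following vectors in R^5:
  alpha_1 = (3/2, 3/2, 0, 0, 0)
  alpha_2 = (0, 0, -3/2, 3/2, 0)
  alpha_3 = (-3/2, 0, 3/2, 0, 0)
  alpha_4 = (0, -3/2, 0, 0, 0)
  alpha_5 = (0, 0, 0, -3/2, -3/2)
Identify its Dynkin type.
B_5 (so(11))

Compute the Cartan integers a_ij = 2(alpha_i, alpha_j)/(alpha_j, alpha_j); the resulting 5x5 Cartan matrix is
[[2, 0, -1, -2, 0], [0, 2, -1, 0, -1], [-1, -1, 2, 0, 0], [-1, 0, 0, 2, 0], [0, -1, 0, 0, 2]].
The roots have two lengths (squared-length ratio 2:1); the short ones are alpha_{4}. The associated Dynkin diagram is a chain of 5 nodes with a double edge at one end; the terminal node there is the unique short simple root (B_5), so the type is B_5 (the algebra so(11)).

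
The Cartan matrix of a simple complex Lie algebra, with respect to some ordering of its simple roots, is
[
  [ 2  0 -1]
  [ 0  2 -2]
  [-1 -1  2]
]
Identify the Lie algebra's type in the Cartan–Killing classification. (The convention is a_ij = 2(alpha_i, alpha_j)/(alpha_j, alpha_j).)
C3

The matrix has rank 3 with 2's on the diagonal. Reading the off-diagonal entries as Dynkin edges (a single edge where a_ij = a_ji = -1; a double or triple edge where a_ij * a_ji = 2 or 3), the diagram is a chain of 3 nodes with a double edge at one end; the terminal node there is the unique long simple root (C_3). One simple-root ordering that puts it in standard form is (alpha_1, alpha_3, alpha_2). So the algebra is type C_3, i.e. sp(6).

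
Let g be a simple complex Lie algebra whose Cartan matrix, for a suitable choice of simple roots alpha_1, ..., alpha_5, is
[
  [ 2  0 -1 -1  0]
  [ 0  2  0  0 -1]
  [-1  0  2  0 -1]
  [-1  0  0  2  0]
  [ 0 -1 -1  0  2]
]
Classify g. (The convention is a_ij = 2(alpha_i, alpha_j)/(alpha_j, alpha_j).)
The matrix has rank 5 with 2's on the diagonal. Reading the off-diagonal entries as Dynkin edges (a single edge where a_ij = a_ji = -1; a double or triple edge where a_ij * a_ji = 2 or 3), the diagram is a chain of 5 nodes with single edges (A_5). One simple-root ordering that puts it in standard form is (alpha_2, alpha_5, alpha_3, alpha_1, alpha_4). So the algebra is type A_5, i.e. sl(6).

type A_5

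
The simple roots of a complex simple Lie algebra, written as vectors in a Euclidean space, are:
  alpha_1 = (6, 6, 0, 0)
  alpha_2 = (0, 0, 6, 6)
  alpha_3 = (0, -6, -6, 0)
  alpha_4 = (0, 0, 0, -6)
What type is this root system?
B4

Compute the Cartan integers a_ij = 2(alpha_i, alpha_j)/(alpha_j, alpha_j); the resulting 4x4 Cartan matrix is
[[2, 0, -1, 0], [0, 2, -1, -2], [-1, -1, 2, 0], [0, -1, 0, 2]].
The roots have two lengths (squared-length ratio 2:1); the short ones are alpha_{4}. The associated Dynkin diagram is a chain of 4 nodes with a double edge at one end; the terminal node there is the unique short simple root (B_4), so the type is B_4 (the algebra so(9)).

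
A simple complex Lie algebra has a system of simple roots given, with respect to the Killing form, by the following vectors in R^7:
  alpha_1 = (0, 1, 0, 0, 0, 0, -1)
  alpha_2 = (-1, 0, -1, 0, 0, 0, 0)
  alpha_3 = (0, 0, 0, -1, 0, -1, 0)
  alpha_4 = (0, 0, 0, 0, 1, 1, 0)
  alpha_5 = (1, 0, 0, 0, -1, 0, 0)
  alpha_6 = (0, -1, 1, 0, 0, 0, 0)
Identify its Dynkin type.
Compute the Cartan integers a_ij = 2(alpha_i, alpha_j)/(alpha_j, alpha_j); the resulting 6x6 Cartan matrix is
[[2, 0, 0, 0, 0, -1], [0, 2, 0, 0, -1, -1], [0, 0, 2, -1, 0, 0], [0, 0, -1, 2, -1, 0], [0, -1, 0, -1, 2, 0], [-1, -1, 0, 0, 0, 2]].
All simple roots have the same length, so the diagram is simply laced. The associated Dynkin diagram is a chain of 6 nodes with single edges (A_6), so the type is A_6 (the algebra sl(7)).

A_6 (sl(7))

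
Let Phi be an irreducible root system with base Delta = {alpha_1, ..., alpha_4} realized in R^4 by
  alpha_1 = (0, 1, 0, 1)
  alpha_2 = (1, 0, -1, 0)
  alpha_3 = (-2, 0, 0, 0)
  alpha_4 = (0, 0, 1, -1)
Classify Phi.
type C_4

Compute the Cartan integers a_ij = 2(alpha_i, alpha_j)/(alpha_j, alpha_j); the resulting 4x4 Cartan matrix is
[[2, 0, 0, -1], [0, 2, -1, -1], [0, -2, 2, 0], [-1, -1, 0, 2]].
The roots have two lengths (squared-length ratio 2:1); the short ones are alpha_{1,2,4}. The associated Dynkin diagram is a chain of 4 nodes with a double edge at one end; the terminal node there is the unique long simple root (C_4), so the type is C_4 (the algebra sp(8)).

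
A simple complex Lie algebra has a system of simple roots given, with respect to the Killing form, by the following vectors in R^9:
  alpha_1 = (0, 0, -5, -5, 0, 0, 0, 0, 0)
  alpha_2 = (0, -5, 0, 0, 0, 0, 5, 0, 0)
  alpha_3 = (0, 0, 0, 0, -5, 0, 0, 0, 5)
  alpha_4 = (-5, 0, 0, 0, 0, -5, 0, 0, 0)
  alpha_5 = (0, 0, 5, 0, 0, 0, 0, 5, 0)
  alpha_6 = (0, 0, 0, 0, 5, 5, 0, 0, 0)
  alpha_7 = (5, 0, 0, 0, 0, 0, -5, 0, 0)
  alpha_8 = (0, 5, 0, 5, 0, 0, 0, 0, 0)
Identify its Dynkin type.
Compute the Cartan integers a_ij = 2(alpha_i, alpha_j)/(alpha_j, alpha_j); the resulting 8x8 Cartan matrix is
[[2, 0, 0, 0, -1, 0, 0, -1], [0, 2, 0, 0, 0, 0, -1, -1], [0, 0, 2, 0, 0, -1, 0, 0], [0, 0, 0, 2, 0, -1, -1, 0], [-1, 0, 0, 0, 2, 0, 0, 0], [0, 0, -1, -1, 0, 2, 0, 0], [0, -1, 0, -1, 0, 0, 2, 0], [-1, -1, 0, 0, 0, 0, 0, 2]].
All simple roots have the same length, so the diagram is simply laced. The associated Dynkin diagram is a chain of 8 nodes with single edges (A_8), so the type is A_8 (the algebra sl(9)).

A_8 (sl(9))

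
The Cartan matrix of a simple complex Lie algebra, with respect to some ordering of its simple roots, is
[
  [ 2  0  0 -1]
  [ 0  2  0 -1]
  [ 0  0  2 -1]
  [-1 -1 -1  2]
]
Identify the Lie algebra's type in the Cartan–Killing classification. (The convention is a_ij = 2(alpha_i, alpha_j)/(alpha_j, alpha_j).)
D_4 (so(8))

The matrix has rank 4 with 2's on the diagonal. Reading the off-diagonal entries as Dynkin edges (a single edge where a_ij = a_ji = -1; a double or triple edge where a_ij * a_ji = 2 or 3), the diagram is a chain of 2 nodes with a fork of two nodes at one end (D_4). One simple-root ordering that puts it in standard form is (alpha_2, alpha_4, alpha_1, alpha_3). So the algebra is type D_4, i.e. so(8).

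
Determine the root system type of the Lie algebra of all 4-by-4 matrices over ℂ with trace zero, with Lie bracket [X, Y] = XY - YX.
This is sl(4), which has dimension 4^2 - 1 = 15 and rank 4 - 1 = 3 (a Cartan subalgebra is the diagonal traceless matrices). In the classification of classical Lie algebras, the special linear algebra sl(n+1) has type A_n; here n = 3, so the Dynkin diagram is a chain of 3 nodes with single edges (A_3). Hence the type is A_3.

A_3 (sl(4))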